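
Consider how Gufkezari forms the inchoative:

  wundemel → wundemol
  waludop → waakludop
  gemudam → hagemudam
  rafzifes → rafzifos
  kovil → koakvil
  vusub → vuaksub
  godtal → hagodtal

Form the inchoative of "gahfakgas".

hagahfakgas

wundemel and godtal both end in -l yet inflect differently (wundemol, hagodtal), so the final letter is not what conditions the rule; the last vowel is.
"gahfakgas" has last vowel 'a'. The stems whose last vowel is 'a' (godtal → hagodtal, gemudam → hagemudam) add the prefix ha-.
So gahfakgas → hagahfakgas.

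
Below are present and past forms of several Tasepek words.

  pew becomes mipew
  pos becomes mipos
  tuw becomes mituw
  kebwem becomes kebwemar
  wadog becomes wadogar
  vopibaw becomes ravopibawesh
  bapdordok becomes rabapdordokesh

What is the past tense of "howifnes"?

pew and vopibaw both end in -w yet inflect differently (mipew, ravopibawesh), so the final letter is not what conditions the rule; the number of vowels is.
"howifnes" has 3 vowels. The stems with 3 vowels (vopibaw → ravopibawesh, bapdordok → rabapdordokesh) add ra- … -esh around the stem.
The other patterns: stems with 1 vowel add the prefix mi-; stems with 2 vowels add -ar.
So howifnes → rahowifnesesh.

rahowifnesesh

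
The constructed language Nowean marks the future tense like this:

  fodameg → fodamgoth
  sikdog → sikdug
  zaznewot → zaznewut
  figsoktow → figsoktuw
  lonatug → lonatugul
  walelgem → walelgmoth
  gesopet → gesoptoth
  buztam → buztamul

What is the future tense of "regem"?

regmoth

fodameg and sikdog both end in -g yet inflect differently (fodamgoth, sikdug), so the final letter is not what conditions the rule; the last vowel is.
"regem" has last vowel 'e'. The stems whose last vowel is 'e' (fodameg → fodamgoth, walelgem → walelgmoth, gesopet → gesoptoth) delete the last vowel and add -oth.
The other patterns: stems whose last vowel is 'o' change the last vowel to 'u'; stems whose last vowel is 'a' or 'u' add -ul.
So regem → regmoth.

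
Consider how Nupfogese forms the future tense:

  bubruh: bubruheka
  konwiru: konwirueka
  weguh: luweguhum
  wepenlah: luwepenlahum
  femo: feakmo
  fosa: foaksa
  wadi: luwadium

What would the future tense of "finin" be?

fiaknin

bubruh and wepenlah both end in -h yet inflect differently (bubruheka, luwepenlahum), so the final letter is not what conditions the rule; the first letter is.
"finin" begins with f-. The stems beginning with f- (femo → feakmo, fosa → foaksa) insert -ak- after the first vowel.
The other patterns: stems beginning with b- or k- add -eka; stems beginning with w- add lu- … -um around the stem.
So finin → fiaknin.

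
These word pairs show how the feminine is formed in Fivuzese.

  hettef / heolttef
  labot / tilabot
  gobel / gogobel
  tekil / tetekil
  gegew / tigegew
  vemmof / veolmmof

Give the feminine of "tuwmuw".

tituwmuw

hettef and gobel both have last vowel 'e' yet inflect differently (heolttef, gogobel), so the last vowel is not what conditions the rule; the final letter is.
"tuwmuw" ends in -w. The one such stem in the data (gegew → tigegew) adds the prefix ti-, so the same rule applies.
So tuwmuw → tituwmuw.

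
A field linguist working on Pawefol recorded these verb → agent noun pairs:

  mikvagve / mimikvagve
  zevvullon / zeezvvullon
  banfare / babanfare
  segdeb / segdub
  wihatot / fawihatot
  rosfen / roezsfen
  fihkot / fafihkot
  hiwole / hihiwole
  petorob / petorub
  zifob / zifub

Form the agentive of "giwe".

zevvullon and petorob both have last vowel 'o' yet inflect differently (zeezvvullon, petorub), so the last vowel is not what conditions the rule; the final letter is.
"giwe" ends in -e. The stems ending in -e (hiwole → hihiwole, banfare → babanfare, mikvagve → mimikvagve) repeat the first consonant+vowel as a prefix.
The other patterns: stems ending in -n insert -ez- after the first vowel; stems ending in -b change the last vowel to 'u'; stems ending in -t add the prefix fa-.
So giwe → gigiwe.

gigiwe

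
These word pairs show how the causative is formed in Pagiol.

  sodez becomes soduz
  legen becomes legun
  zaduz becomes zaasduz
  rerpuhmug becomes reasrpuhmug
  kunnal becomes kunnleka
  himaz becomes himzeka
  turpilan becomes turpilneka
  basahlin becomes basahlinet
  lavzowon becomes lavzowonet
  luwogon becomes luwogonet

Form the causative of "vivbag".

vivbgeka

sodez and zaduz both end in -z yet inflect differently (soduz, zaasduz), so the final letter is not what conditions the rule; the last vowel is.
"vivbag" has last vowel 'a'. The stems whose last vowel is 'a' (kunnal → kunnleka, himaz → himzeka, turpilan → turpilneka) delete the last vowel and add -eka.
The other patterns: stems whose last vowel is 'e' change the last vowel to 'u'; stems whose last vowel is 'u' insert -as- after the first vowel; stems whose last vowel is 'i' or 'o' add -et.
So vivbag → vivbgeka.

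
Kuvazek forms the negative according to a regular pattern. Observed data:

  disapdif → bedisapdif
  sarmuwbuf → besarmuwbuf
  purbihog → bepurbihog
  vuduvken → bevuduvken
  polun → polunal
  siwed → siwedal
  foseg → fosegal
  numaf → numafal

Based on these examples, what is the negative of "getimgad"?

"getimgad" has 3 vowels. The stems with 3 vowels (disapdif → bedisapdif, sarmuwbuf → besarmuwbuf, purbihog → bepurbihog) add the prefix be-.
The other pattern: stems with 2 vowels add -al.
So getimgad → begetimgad.

begetimgad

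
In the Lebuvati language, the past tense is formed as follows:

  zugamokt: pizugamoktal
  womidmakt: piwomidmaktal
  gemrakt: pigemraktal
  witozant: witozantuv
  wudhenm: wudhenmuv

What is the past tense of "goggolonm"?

zugamokt and witozant both end in -t yet inflect differently (pizugamoktal, witozantuv), so the final letter is not what conditions the rule; the second-to-last letter is.
"goggolonm" has second-to-last letter 'n'. The stems whose second-to-last letter is 'n' (witozant → witozantuv, wudhenm → wudhenmuv) add -uv.
So goggolonm → goggolonmuv.

goggolonmuv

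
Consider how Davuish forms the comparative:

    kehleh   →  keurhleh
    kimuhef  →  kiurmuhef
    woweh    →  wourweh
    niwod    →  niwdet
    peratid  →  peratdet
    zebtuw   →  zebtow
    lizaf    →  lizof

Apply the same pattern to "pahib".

pahbet

kimuhef and lizaf both end in -f yet inflect differently (kiurmuhef, lizof), so the final letter is not what conditions the rule; the last vowel is.
"pahib" has last vowel 'i'. The one such stem in the data (peratid → peratdet) deletes the last vowel and adds -et (as does niwod), so the same rule applies.
The other patterns: stems whose last vowel is 'e' insert -ur- after the first vowel; stems whose last vowel is 'a' or 'u' change the last vowel to 'o'.
So pahib → pahbet.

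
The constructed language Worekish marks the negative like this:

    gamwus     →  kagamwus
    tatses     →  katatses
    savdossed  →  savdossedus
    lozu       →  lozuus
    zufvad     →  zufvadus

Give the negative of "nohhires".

"nohhires" ends in -s. The stems ending in -s (gamwus → kagamwus, tatses → katatses) add the prefix ka-.
The other pattern: stems ending in -d or -u add -us.
So nohhires → kanohhires.

kanohhires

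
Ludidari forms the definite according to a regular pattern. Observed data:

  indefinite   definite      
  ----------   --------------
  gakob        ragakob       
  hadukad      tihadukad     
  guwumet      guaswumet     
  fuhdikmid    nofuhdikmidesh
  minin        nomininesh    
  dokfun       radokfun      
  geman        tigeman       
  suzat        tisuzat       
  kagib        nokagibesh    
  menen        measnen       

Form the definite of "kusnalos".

hadukad and fuhdikmid both end in -d yet inflect differently (tihadukad, nofuhdikmidesh), so the final letter is not what conditions the rule; the last vowel is.
"kusnalos" has last vowel 'o'. The one such stem in the data (gakob → ragakob) adds the prefix ra-, so the same rule applies.
The other patterns: stems whose last vowel is 'a' add the prefix ti-; stems whose last vowel is 'i' add no- … -esh around the stem; stems whose last vowel is 'e' insert -as- after the first vowel.
So kusnalos → rakusnalos.

rakusnalos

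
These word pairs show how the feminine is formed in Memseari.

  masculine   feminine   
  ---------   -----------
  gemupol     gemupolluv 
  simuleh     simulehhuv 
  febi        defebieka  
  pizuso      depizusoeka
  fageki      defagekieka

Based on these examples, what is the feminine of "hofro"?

dehofroeka

gemupol and pizuso both have last vowel 'o' yet inflect differently (gemupolluv, depizusoeka), so the last vowel is not what conditions the rule; whether the stem ends in a vowel or a consonant is.
"hofro" ends in a vowel. The stems ending in a vowel (febi → defebieka, pizuso → depizusoeka, fageki → defagekieka) add de- … -eka around the stem.
The other pattern: stems ending in a consonant double the final consonant and add -uv.
So hofro → dehofroeka.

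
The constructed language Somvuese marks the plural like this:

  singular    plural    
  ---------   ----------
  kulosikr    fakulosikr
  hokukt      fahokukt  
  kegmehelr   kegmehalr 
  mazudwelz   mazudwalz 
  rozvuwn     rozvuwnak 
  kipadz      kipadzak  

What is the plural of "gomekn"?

fagomekn

"gomekn" has second-to-last letter 'k'. The stems whose second-to-last letter is 'k' (kulosikr → fakulosikr, hokukt → fahokukt) add the prefix fa-.
So gomekn → fagomekn.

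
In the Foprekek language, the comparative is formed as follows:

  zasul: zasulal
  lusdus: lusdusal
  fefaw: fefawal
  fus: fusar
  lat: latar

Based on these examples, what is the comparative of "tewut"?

"tewut" has 2 vowels. The stems with 2 vowels (zasul → zasulal, lusdus → lusdusal, fefaw → fefawal) add -al.
The other pattern: stems with 1 vowel add -ar.
So tewut → tewutal.

tewutal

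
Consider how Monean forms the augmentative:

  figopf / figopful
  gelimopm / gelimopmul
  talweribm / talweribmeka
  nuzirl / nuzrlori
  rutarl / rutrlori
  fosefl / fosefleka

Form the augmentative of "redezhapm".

"redezhapm" has second-to-last letter 'p'. The stems whose second-to-last letter is 'p' (figopf → figopful, gelimopm → gelimopmul) add -ul.
The other patterns: stems whose second-to-last letter is 'r' delete the last vowel and add -ori; stems whose second-to-last letter is 'b' or 'f' add -eka.
So redezhapm → redezhapmul.

redezhapmul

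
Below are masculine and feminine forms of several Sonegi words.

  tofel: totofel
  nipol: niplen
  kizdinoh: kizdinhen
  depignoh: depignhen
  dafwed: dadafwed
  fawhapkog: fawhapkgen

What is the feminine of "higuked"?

hihiguked

nipol and tofel both end in -l yet inflect differently (niplen, totofel), so the final letter is not what conditions the rule; the last vowel is.
"higuked" has last vowel 'e'. The stems whose last vowel is 'e' (tofel → totofel, dafwed → dadafwed) repeat the first consonant+vowel as a prefix.
The other pattern: stems whose last vowel is 'o' delete the last vowel and add -en.
So higuked → hihiguked.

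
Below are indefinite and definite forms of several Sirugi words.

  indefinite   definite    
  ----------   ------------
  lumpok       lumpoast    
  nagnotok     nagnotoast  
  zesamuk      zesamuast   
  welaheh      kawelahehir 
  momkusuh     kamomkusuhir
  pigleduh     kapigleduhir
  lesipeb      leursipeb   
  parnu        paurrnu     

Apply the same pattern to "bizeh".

kabizehir

zesamuk and momkusuh both have last vowel 'u' yet inflect differently (zesamuast, kamomkusuhir), so the last vowel is not what conditions the rule; the final letter is.
"bizeh" ends in -h. The stems ending in -h (welaheh → kawelahehir, momkusuh → kamomkusuhir, pigleduh → kapigleduhir) add ka- … -ir around the stem.
So bizeh → kabizehir.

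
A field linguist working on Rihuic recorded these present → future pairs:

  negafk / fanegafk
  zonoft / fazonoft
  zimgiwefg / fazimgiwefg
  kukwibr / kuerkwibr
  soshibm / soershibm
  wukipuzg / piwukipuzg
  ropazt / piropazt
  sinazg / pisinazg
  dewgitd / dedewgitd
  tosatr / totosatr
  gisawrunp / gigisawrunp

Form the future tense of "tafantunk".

tatafantunk

zimgiwefg and wukipuzg both end in -g yet inflect differently (fazimgiwefg, piwukipuzg), so the final letter is not what conditions the rule; the second-to-last letter is.
"tafantunk" has second-to-last letter 'n'. The one such stem in the data (gisawrunp → gigisawrunp) repeats the first consonant+vowel as a prefix (as do dewgitd, tosatr), so the same rule applies.
The other patterns: stems whose second-to-last letter is 'f' add the prefix fa-; stems whose second-to-last letter is 'b' insert -er- after the first vowel; stems whose second-to-last letter is 'z' add the prefix pi-.
So tafantunk → tatafantunk.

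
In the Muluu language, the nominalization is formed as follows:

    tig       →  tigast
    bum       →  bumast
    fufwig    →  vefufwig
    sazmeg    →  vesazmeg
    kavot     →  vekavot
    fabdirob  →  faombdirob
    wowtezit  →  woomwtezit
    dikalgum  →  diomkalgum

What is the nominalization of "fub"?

fubast

tig and fufwig both end in -g yet inflect differently (tigast, vefufwig), so the final letter is not what conditions the rule; the number of vowels is.
"fub" has 1 vowel. The stems with 1 vowel (tig → tigast, bum → bumast) add -ast.
So fub → fubast.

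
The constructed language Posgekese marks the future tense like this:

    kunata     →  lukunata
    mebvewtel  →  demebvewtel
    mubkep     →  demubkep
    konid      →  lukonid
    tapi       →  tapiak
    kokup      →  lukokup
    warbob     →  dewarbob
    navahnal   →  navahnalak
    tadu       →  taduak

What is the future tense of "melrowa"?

demelrowa

navahnal and mebvewtel both end in -l yet inflect differently (navahnalak, demebvewtel), so the final letter is not what conditions the rule; the first letter is.
"melrowa" begins with m-. The stems beginning with m- (mebvewtel → demebvewtel, mubkep → demubkep) add the prefix de-.
The other patterns: stems beginning with k- add the prefix lu-; stems beginning with n- or t- add -ak.
So melrowa → demelrowa.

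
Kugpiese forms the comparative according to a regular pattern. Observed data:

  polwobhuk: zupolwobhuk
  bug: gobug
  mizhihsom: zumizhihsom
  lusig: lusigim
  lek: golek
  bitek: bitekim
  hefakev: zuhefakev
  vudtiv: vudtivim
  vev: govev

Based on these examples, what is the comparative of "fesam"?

fesamim

lek and bitek both end in -k yet inflect differently (golek, bitekim), so the final letter is not what conditions the rule; the number of vowels is.
"fesam" has 2 vowels. The stems with 2 vowels (bitek → bitekim, lusig → lusigim, vudtiv → vudtivim) add -im.
So fesam → fesamim.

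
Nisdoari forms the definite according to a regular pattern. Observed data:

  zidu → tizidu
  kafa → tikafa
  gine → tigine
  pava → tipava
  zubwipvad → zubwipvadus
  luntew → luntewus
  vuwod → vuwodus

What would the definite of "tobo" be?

pava and zubwipvad both have last vowel 'a' yet inflect differently (tipava, zubwipvadus), so the last vowel is not what conditions the rule; whether the stem ends in a vowel or a consonant is.
"tobo" ends in a vowel. The stems ending in a vowel (pava → tipava, zidu → tizidu, gine → tigine) add the prefix ti-.
So tobo → titobo.

titobo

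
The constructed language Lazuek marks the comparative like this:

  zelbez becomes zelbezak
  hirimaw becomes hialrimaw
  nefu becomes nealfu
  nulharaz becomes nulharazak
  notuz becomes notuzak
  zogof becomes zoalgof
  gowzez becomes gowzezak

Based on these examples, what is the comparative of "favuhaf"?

nulharaz and hirimaw both have last vowel 'a' yet inflect differently (nulharazak, hialrimaw), so the last vowel is not what conditions the rule; the final letter is.
"favuhaf" ends in -f. The one such stem in the data (zogof → zoalgof) inserts -al- after the first vowel (as do hirimaw, nefu), so the same rule applies.
The other pattern: stems ending in -z add -ak.
So favuhaf → faalvuhaf.

faalvuhaf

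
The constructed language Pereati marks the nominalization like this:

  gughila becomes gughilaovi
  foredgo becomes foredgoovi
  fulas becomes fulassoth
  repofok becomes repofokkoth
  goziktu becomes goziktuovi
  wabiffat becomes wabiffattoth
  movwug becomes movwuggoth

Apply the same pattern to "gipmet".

foredgo and repofok both have last vowel 'o' yet inflect differently (foredgoovi, repofokkoth), so the last vowel is not what conditions the rule; whether the stem ends in a vowel or a consonant is.
"gipmet" ends in a consonant. The stems ending in a consonant (repofok → repofokkoth, wabiffat → wabiffattoth, fulas → fulassoth) double the final consonant and add -oth.
The other pattern: stems ending in a vowel add -ovi.
So gipmet → gipmettoth.

gipmettoth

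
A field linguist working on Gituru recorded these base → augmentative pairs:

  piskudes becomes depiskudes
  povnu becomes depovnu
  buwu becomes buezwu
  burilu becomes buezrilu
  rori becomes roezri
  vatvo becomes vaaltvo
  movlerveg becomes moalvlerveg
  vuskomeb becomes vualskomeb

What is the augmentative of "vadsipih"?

povnu and buwu both end in -u yet inflect differently (depovnu, buezwu), so the final letter is not what conditions the rule; the first letter is.
"vadsipih" begins with v-. The stems beginning with v- (vatvo → vaaltvo, vuskomeb → vualskomeb) insert -al- after the first vowel.
The other patterns: stems beginning with p- add the prefix de-; stems beginning with b- or r- insert -ez- after the first vowel.
So vadsipih → vaaldsipih.

vaaldsipih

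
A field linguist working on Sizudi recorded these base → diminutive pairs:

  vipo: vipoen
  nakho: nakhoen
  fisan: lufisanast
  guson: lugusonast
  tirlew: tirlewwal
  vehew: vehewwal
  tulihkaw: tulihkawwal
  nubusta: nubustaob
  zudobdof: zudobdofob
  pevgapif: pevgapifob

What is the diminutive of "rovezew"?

rovezewwal

vipo and guson both have last vowel 'o' yet inflect differently (vipoen, lugusonast), so the last vowel is not what conditions the rule; the final letter is.
"rovezew" ends in -w. The stems ending in -w (tirlew → tirlewwal, vehew → vehewwal, tulihkaw → tulihkawwal) double the final consonant and add -al.
So rovezew → rovezewwal.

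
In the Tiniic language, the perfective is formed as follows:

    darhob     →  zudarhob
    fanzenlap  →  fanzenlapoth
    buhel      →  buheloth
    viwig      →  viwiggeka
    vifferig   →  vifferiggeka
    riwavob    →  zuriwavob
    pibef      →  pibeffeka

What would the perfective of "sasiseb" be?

zusasiseb

pibef and buhel both have last vowel 'e' yet inflect differently (pibeffeka, buheloth), so the last vowel is not what conditions the rule; the final letter is.
"sasiseb" ends in -b. The stems ending in -b (darhob → zudarhob, riwavob → zuriwavob) add the prefix zu-.
The other patterns: stems ending in -f or -g double the final consonant and add -eka; stems ending in -l or -p add -oth.
So sasiseb → zusasiseb.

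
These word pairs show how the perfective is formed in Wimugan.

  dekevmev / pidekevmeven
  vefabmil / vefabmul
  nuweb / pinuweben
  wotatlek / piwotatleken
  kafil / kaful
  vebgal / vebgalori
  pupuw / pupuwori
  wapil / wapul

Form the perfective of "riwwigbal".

vebgal and kafil both end in -l yet inflect differently (vebgalori, kaful), so the final letter is not what conditions the rule; the last vowel is.
"riwwigbal" has last vowel 'a'. The one such stem in the data (vebgal → vebgalori) adds -ori, so the same rule applies.
The other patterns: stems whose last vowel is 'e' add pi- … -en around the stem; stems whose last vowel is 'i' change the last vowel to 'u'.
So riwwigbal → riwwigbalori.

riwwigbalori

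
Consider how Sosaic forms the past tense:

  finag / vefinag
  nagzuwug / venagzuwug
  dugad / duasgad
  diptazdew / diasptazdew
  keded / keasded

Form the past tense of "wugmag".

vewugmag

finag and dugad both have last vowel 'a' yet inflect differently (vefinag, duasgad), so the last vowel is not what conditions the rule; the final letter is.
"wugmag" ends in -g. The stems ending in -g (finag → vefinag, nagzuwug → venagzuwug) add the prefix ve-.
The other pattern: stems ending in -d or -w insert -as- after the first vowel.
So wugmag → vewugmag.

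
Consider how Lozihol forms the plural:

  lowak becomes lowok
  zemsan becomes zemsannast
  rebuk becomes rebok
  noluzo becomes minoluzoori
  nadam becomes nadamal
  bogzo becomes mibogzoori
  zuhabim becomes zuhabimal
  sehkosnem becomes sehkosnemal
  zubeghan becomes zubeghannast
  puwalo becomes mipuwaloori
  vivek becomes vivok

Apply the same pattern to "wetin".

wetinnast

lowak and nadam both have last vowel 'a' yet inflect differently (lowok, nadamal), so the last vowel is not what conditions the rule; the final letter is.
"wetin" ends in -n. The stems ending in -n (zemsan → zemsannast, zubeghan → zubeghannast) double the final consonant and add -ast.
The other patterns: stems ending in -o add mi- … -ori around the stem; stems ending in -k change the last vowel to 'o'; stems ending in -m add -al.
So wetin → wetinnast.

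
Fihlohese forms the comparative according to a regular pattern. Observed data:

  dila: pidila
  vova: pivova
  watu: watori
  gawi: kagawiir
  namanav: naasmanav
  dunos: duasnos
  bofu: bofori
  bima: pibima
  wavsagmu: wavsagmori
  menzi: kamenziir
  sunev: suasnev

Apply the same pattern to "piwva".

pipiwva

vova and namanav both have last vowel 'a' yet inflect differently (pivova, naasmanav), so the last vowel is not what conditions the rule; the final letter is.
"piwva" ends in -a. The stems ending in -a (vova → pivova, bima → pibima, dila → pidila) add the prefix pi-.
So piwva → pipiwva.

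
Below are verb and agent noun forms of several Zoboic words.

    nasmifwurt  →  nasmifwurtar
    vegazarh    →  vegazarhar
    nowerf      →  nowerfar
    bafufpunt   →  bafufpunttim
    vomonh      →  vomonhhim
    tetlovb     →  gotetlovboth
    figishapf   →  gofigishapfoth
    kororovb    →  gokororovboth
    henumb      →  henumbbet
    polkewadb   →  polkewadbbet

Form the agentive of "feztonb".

feztonbbim

"feztonb" has second-to-last letter 'n'. The stems whose second-to-last letter is 'n' (bafufpunt → bafufpunttim, vomonh → vomonhhim) double the final consonant and add -im.
So feztonb → feztonbbim.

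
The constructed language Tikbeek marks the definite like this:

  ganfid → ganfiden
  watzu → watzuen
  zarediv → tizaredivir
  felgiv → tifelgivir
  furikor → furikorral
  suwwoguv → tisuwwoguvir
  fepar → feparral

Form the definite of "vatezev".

suwwoguv and watzu both have last vowel 'u' yet inflect differently (tisuwwoguvir, watzuen), so the last vowel is not what conditions the rule; the final letter is.
"vatezev" ends in -v. The stems ending in -v (suwwoguv → tisuwwoguvir, felgiv → tifelgivir, zarediv → tizaredivir) add ti- … -ir around the stem.
So vatezev → tivatezevir.

tivatezevir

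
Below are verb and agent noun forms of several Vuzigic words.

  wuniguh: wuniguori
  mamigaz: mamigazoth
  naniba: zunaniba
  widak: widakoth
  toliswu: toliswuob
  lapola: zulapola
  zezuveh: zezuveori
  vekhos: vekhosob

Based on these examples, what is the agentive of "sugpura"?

zusugpura

toliswu and wuniguh both have last vowel 'u' yet inflect differently (toliswuob, wuniguori), so the last vowel is not what conditions the rule; the final letter is.
"sugpura" ends in -a. The stems ending in -a (naniba → zunaniba, lapola → zulapola) add the prefix zu-.
So sugpura → zusugpura.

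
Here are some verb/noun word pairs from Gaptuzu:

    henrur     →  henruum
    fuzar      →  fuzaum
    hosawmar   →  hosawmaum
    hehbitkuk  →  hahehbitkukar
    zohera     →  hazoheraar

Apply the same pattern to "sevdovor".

henrur and hehbitkuk both have last vowel 'u' yet inflect differently (henruum, hahehbitkukar), so the last vowel is not what conditions the rule; the final letter is.
"sevdovor" ends in -r. The stems ending in -r (henrur → henruum, fuzar → fuzaum, hosawmar → hosawmaum) drop the final letter and add -um.
So sevdovor → sevdovoum.

sevdovoum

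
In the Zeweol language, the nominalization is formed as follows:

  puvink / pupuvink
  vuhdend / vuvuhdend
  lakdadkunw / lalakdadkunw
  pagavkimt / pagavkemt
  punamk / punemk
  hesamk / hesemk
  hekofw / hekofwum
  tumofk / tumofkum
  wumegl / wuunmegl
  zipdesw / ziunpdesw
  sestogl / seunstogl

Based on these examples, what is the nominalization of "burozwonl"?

buburozwonl

"burozwonl" has second-to-last letter 'n'. The stems whose second-to-last letter is 'n' (puvink → pupuvink, vuhdend → vuvuhdend, lakdadkunw → lalakdadkunw) repeat the first consonant+vowel as a prefix.
The other patterns: stems whose second-to-last letter is 'm' change the last vowel to 'e'; stems whose second-to-last letter is 'f' add -um; stems whose second-to-last letter is 'g' or 's' insert -un- after the first vowel.
So burozwonl → buburozwonl.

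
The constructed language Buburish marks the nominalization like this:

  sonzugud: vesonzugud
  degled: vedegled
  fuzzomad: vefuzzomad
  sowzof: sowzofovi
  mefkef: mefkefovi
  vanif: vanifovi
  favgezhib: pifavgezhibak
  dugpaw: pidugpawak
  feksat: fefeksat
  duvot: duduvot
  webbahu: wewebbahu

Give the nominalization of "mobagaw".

pimobagawak

"mobagaw" ends in -w. The one such stem in the data (dugpaw → pidugpawak) adds pi- … -ak around the stem, so the same rule applies.
So mobagaw → pimobagawak.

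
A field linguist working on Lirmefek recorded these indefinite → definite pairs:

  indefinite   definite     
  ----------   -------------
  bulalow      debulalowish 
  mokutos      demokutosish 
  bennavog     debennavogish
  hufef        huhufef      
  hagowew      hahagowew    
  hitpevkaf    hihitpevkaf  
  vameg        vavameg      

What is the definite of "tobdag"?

totobdag

bulalow and hagowew both end in -w yet inflect differently (debulalowish, hahagowew), so the final letter is not what conditions the rule; the last vowel is.
"tobdag" has last vowel 'a'. The one such stem in the data (hitpevkaf → hihitpevkaf) repeats the first consonant+vowel as a prefix (as do hufef, hagowew), so the same rule applies.
So tobdag → totobdag.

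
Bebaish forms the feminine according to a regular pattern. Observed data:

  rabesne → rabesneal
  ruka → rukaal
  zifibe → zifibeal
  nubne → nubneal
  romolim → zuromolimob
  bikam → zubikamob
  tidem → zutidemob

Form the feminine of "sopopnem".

"sopopnem" ends in a consonant. The stems ending in a consonant (romolim → zuromolimob, bikam → zubikamob, tidem → zutidemob) add zu- … -ob around the stem.
The other pattern: stems ending in a vowel add -al.
So sopopnem → zusopopnemob.

zusopopnemob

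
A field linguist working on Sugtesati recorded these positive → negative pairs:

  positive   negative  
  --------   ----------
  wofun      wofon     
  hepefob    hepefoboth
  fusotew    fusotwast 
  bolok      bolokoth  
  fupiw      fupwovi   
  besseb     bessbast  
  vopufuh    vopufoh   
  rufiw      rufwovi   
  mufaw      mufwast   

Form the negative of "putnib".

putnbovi

hepefob and besseb both end in -b yet inflect differently (hepefoboth, bessbast), so the final letter is not what conditions the rule; the last vowel is.
"putnib" has last vowel 'i'. The stems whose last vowel is 'i' (fupiw → fupwovi, rufiw → rufwovi) delete the last vowel and add -ovi.
The other patterns: stems whose last vowel is 'u' change the last vowel to 'o'; stems whose last vowel is 'o' add -oth; stems whose last vowel is 'a' or 'e' delete the last vowel and add -ast.
So putnib → putnbovi.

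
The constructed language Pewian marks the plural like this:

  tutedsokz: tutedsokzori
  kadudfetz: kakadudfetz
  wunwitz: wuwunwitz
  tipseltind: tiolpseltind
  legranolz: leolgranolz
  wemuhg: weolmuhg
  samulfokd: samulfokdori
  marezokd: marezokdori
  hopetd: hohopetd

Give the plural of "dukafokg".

hopetd and marezokd both end in -d yet inflect differently (hohopetd, marezokdori), so the final letter is not what conditions the rule; the second-to-last letter is.
"dukafokg" has second-to-last letter 'k'. The stems whose second-to-last letter is 'k' (marezokd → marezokdori, tutedsokz → tutedsokzori, samulfokd → samulfokdori) add -ori.
The other patterns: stems whose second-to-last letter is 't' repeat the first consonant+vowel as a prefix; stems whose second-to-last letter is 'h', 'l' or 'n' insert -ol- after the first vowel.
So dukafokg → dukafokgori.

dukafokgori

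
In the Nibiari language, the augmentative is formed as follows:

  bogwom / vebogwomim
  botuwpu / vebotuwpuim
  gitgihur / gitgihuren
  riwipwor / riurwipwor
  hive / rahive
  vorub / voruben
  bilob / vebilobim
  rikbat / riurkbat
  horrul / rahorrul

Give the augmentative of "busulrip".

bilob and vorub both end in -b yet inflect differently (vebilobim, voruben), so the final letter is not what conditions the rule; the first letter is.
"busulrip" begins with b-. The stems beginning with b- (bilob → vebilobim, botuwpu → vebotuwpuim, bogwom → vebogwomim) add ve- … -im around the stem.
So busulrip → vebusulripim.

vebusulripim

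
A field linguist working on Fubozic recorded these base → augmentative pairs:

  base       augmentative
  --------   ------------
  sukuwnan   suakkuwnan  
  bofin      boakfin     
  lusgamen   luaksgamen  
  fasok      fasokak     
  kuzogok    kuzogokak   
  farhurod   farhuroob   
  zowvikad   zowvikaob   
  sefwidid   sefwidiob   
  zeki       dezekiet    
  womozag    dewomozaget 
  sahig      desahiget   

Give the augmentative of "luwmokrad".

luwmokraob

fasok and farhurod both have last vowel 'o' yet inflect differently (fasokak, farhuroob), so the last vowel is not what conditions the rule; the final letter is.
"luwmokrad" ends in -d. The stems ending in -d (farhurod → farhuroob, zowvikad → zowvikaob, sefwidid → sefwidiob) drop the final letter and add -ob.
The other patterns: stems ending in -n insert -ak- after the first vowel; stems ending in -k add -ak; stems ending in -g or -i add de- … -et around the stem.
So luwmokrad → luwmokraob.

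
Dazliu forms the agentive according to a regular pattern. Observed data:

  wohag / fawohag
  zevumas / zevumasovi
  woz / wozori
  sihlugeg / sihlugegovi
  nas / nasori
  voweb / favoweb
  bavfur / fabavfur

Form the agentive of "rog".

rogori

wohag and sihlugeg both end in -g yet inflect differently (fawohag, sihlugegovi), so the final letter is not what conditions the rule; the number of vowels is.
"rog" has 1 vowel. The stems with 1 vowel (woz → wozori, nas → nasori) add -ori.
The other patterns: stems with 2 vowels add the prefix fa-; stems with 3 vowels add -ovi.
So rog → rogori.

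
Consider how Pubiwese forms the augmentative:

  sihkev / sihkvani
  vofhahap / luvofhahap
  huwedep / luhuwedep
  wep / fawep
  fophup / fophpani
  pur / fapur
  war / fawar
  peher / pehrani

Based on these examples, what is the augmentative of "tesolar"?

lutesolar

wep and fophup both end in -p yet inflect differently (fawep, fophpani), so the final letter is not what conditions the rule; the number of vowels is.
"tesolar" has 3 vowels. The stems with 3 vowels (huwedep → luhuwedep, vofhahap → luvofhahap) add the prefix lu-.
So tesolar → lutesolar.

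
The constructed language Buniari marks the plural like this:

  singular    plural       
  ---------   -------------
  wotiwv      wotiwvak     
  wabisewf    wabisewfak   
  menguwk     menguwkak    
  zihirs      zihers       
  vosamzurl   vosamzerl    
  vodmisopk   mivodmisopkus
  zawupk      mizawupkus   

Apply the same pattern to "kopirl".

koperl

"kopirl" has second-to-last letter 'r'. The stems whose second-to-last letter is 'r' (zihirs → zihers, vosamzurl → vosamzerl) change the last vowel to 'e'.
So kopirl → koperl.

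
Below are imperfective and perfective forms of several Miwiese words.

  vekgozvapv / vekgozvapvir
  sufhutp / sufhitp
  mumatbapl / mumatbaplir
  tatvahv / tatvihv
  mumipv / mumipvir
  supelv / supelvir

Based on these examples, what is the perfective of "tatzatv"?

tatzitv

vekgozvapv and tatvahv both end in -v yet inflect differently (vekgozvapvir, tatvihv), so the final letter is not what conditions the rule; the second-to-last letter is.
"tatzatv" has second-to-last letter 't'. The one such stem in the data (sufhutp → sufhitp) changes the last vowel to 'i' (as does tatvahv), so the same rule applies.
So tatzatv → tatzitv.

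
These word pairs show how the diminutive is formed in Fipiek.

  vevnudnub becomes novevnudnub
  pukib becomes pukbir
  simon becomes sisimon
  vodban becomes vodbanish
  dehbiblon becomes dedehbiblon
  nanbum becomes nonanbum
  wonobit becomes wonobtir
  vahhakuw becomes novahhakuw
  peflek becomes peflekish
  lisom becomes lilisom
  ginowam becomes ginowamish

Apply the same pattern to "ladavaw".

ladavawish

lisom and nanbum both end in -m yet inflect differently (lilisom, nonanbum), so the final letter is not what conditions the rule; the last vowel is.
"ladavaw" has last vowel 'a'. The stems whose last vowel is 'a' (vodban → vodbanish, ginowam → ginowamish) add -ish.
The other patterns: stems whose last vowel is 'o' repeat the first consonant+vowel as a prefix; stems whose last vowel is 'i' delete the last vowel and add -ir; stems whose last vowel is 'u' add the prefix no-.
So ladavaw → ladavawish.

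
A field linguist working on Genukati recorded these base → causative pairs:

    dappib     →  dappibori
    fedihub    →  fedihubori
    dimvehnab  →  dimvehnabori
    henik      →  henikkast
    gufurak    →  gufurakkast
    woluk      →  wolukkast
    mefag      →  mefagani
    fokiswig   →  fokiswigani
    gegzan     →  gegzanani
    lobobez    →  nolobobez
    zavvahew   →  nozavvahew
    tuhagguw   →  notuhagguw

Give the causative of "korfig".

"korfig" ends in -g. The stems ending in -g (mefag → mefagani, fokiswig → fokiswigani) add -ani.
The other patterns: stems ending in -b add -ori; stems ending in -k double the final consonant and add -ast; stems ending in -w or -z add the prefix no-.
So korfig → korfigani.

korfigani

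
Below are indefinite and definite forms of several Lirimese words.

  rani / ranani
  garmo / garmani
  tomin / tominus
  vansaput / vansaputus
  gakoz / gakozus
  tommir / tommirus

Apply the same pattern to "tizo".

tizani

"tizo" ends in a vowel. The stems ending in a vowel (rani → ranani, garmo → garmani) drop the final letter and add -ani.
The other pattern: stems ending in a consonant add -us.
So tizo → tizani.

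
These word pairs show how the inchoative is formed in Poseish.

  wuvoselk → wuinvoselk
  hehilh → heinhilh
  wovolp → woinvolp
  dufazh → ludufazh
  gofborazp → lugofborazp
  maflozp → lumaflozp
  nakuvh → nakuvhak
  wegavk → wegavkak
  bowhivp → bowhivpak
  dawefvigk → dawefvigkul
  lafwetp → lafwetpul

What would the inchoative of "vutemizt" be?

hehilh and dufazh both end in -h yet inflect differently (heinhilh, ludufazh), so the final letter is not what conditions the rule; the second-to-last letter is.
"vutemizt" has second-to-last letter 'z'. The stems whose second-to-last letter is 'z' (dufazh → ludufazh, gofborazp → lugofborazp, maflozp → lumaflozp) add the prefix lu-.
The other patterns: stems whose second-to-last letter is 'l' insert -in- after the first vowel; stems whose second-to-last letter is 'v' add -ak; stems whose second-to-last letter is 'g' or 't' add -ul.
So vutemizt → luvutemizt.

luvutemizt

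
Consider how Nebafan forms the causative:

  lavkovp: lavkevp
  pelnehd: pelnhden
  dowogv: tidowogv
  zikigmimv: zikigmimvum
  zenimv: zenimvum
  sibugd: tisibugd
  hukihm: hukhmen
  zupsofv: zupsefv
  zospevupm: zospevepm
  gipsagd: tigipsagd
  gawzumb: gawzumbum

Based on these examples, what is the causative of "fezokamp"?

"fezokamp" has second-to-last letter 'm'. The stems whose second-to-last letter is 'm' (zikigmimv → zikigmimvum, zenimv → zenimvum, gawzumb → gawzumbum) add -um.
So fezokamp → fezokampum.

fezokampum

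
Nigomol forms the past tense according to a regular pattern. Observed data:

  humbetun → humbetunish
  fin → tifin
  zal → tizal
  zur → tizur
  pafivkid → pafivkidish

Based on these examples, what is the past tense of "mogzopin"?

mogzopinish

fin and humbetun both end in -n yet inflect differently (tifin, humbetunish), so the final letter is not what conditions the rule; the number of vowels is.
"mogzopin" has 3 vowels. The stems with 3 vowels (pafivkid → pafivkidish, humbetun → humbetunish) add -ish.
So mogzopin → mogzopinish.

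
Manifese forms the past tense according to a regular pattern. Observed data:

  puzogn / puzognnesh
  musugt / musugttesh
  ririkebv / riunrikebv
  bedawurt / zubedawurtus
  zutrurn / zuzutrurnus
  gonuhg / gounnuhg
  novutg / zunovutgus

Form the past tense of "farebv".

gonuhg and novutg both end in -g yet inflect differently (gounnuhg, zunovutgus), so the final letter is not what conditions the rule; the second-to-last letter is.
"farebv" has second-to-last letter 'b'. The one such stem in the data (ririkebv → riunrikebv) inserts -un- after the first vowel (as does gonuhg), so the same rule applies.
The other patterns: stems whose second-to-last letter is 'g' double the final consonant and add -esh; stems whose second-to-last letter is 'r' or 't' add zu- … -us around the stem.
So farebv → faunrebv.

faunrebv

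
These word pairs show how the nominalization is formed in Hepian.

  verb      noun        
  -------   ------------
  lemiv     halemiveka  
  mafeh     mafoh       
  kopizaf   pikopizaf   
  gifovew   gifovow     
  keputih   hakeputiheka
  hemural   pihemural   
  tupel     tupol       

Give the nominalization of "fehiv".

hafehiveka

"fehiv" has last vowel 'i'. The stems whose last vowel is 'i' (lemiv → halemiveka, keputih → hakeputiheka) add ha- … -eka around the stem.
So fehiv → hafehiveka.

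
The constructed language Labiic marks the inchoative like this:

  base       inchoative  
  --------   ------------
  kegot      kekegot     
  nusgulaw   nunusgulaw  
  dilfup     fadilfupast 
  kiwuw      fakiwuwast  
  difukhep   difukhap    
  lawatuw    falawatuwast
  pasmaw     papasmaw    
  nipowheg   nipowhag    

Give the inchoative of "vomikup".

nusgulaw and lawatuw both end in -w yet inflect differently (nunusgulaw, falawatuwast), so the final letter is not what conditions the rule; the last vowel is.
"vomikup" has last vowel 'u'. The stems whose last vowel is 'u' (dilfup → fadilfupast, lawatuw → falawatuwast, kiwuw → fakiwuwast) add fa- … -ast around the stem.
The other patterns: stems whose last vowel is 'a' or 'o' repeat the first consonant+vowel as a prefix; stems whose last vowel is 'e' change the last vowel to 'a'.
So vomikup → favomikupast.

favomikupast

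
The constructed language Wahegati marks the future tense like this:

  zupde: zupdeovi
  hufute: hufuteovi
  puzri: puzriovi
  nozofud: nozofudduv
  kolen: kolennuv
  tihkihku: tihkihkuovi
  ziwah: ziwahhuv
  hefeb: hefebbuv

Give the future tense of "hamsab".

hamsabbuv

nozofud and tihkihku both have last vowel 'u' yet inflect differently (nozofudduv, tihkihkuovi), so the last vowel is not what conditions the rule; whether the stem ends in a vowel or a consonant is.
"hamsab" ends in a consonant. The stems ending in a consonant (ziwah → ziwahhuv, nozofud → nozofudduv, kolen → kolennuv) double the final consonant and add -uv.
The other pattern: stems ending in a vowel add -ovi.
So hamsab → hamsabbuv.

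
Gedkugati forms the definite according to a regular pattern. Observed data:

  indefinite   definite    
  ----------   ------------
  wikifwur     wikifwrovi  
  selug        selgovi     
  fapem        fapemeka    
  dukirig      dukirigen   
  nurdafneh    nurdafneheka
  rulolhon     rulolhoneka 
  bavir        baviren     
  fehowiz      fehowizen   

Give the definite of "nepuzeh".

nepuzeheka

"nepuzeh" has last vowel 'e'. The stems whose last vowel is 'e' (fapem → fapemeka, nurdafneh → nurdafneheka) add -eka.
The other patterns: stems whose last vowel is 'i' add -en; stems whose last vowel is 'u' delete the last vowel and add -ovi.
So nepuzeh → nepuzeheka.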